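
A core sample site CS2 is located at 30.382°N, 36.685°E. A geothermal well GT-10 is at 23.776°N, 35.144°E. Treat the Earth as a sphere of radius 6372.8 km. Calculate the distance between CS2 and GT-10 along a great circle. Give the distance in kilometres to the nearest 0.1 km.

Δφ = -6.6060°,  Δλ = -1.5410°
a = sin²(Δφ/2) + cos φ₁ cos φ₂ sin²(Δλ/2) = 0.003462
c = 2·arcsin(√a) = 0.117752 rad = 6.7467°
d = R·c = 6372.8 × 0.117752 = 750.4 km

750.4 km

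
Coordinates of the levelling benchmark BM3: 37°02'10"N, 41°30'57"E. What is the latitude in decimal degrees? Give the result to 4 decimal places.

37.0361°N

37° + 2′/60 + 10″/3600 = 37 + 0.03333 + 0.00278 = 37.0361°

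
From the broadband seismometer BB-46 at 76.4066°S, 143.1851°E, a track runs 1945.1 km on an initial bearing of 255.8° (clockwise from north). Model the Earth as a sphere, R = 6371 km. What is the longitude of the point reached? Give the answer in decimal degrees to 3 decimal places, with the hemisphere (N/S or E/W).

80.808°E

δ = d/R = 1945.1/6371 = 0.305305 rad
φ₂ = arcsin(sin φ₁ cos δ + cos φ₁ sin δ cos θ)
   = arcsin(-0.97199·0.95376 + 0.23503·0.30058·-0.24531) = -70.79868°
λ₂ = λ₁ + atan2(sin θ sin δ cos φ₁, cos δ − sin φ₁ sin φ₂) = 80.80839°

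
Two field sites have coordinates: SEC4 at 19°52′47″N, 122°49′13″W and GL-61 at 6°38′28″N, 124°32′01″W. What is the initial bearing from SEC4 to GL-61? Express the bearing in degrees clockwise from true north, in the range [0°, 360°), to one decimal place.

SEC4: φ = +19.87972°, λ = -122.82028°
GL-61: φ = +6.64111°, λ = -124.53361°
Δλ = -1.7133°
y = sin Δλ · cos φ₂ = -0.029698
x = cos φ₁ sin φ₂ − sin φ₁ cos φ₂ cos Δλ = -0.228856
θ = atan2(y, x) = -172.6061° → 187.3939° (mod 360°)

187.4°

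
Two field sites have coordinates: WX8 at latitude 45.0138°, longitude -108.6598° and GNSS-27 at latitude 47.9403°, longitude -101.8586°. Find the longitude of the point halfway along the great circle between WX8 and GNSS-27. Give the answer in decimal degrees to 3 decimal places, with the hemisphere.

105.351°W

Bx = cos φ₂ cos Δλ = 0.665190,  By = cos φ₂ sin Δλ = 0.079333
φₘ = atan2(sin φ₁ + sin φ₂, √((cos φ₁ + Bx)² + By²)) = 46.52743°
λₘ = λ₁ + atan2(By, cos φ₁ + Bx) = -105.35077°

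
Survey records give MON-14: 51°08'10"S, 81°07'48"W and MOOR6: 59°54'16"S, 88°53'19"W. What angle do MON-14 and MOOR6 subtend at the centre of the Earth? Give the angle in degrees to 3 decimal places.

MON-14: φ = -51.13611°, λ = -81.13000°
MOOR6: φ = -59.90444°, λ = -88.88861°
Δφ = -8.7683°,  Δλ = -7.7586°
a = sin²(Δφ/2) + cos φ₁ cos φ₂ sin²(Δλ/2) = 0.007284
c = 2·arcsin(√a) = 0.170898 rad = 9.7917°

9.792°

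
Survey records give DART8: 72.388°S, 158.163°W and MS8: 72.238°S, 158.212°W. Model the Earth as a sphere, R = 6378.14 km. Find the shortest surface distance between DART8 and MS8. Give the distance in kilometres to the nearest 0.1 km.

16.8 km

Δφ = 0.1500°,  Δλ = -0.0490°
a = sin²(Δφ/2) + cos φ₁ cos φ₂ sin²(Δλ/2) = 0.000002
c = 2·arcsin(√a) = 0.002631 rad = 0.1507°
d = R·c = 6378.14 × 0.002631 = 16.8 km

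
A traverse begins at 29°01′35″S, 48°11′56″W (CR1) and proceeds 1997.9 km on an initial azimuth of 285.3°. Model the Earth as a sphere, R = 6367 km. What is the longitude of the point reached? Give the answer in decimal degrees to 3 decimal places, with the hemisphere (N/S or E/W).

67.066°W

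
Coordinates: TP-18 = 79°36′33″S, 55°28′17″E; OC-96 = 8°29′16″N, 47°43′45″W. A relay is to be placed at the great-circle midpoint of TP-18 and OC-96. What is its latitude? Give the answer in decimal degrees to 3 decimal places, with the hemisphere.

40.933°S

TP-18: φ = -79.60917°, λ = +55.47139°
OC-96: φ = +8.48778°, λ = -47.72917°
Bx = cos φ₂ cos Δλ = -0.225859,  By = cos φ₂ sin Δλ = -0.962913
φₘ = atan2(sin φ₁ + sin φ₂, √((cos φ₁ + Bx)² + By²)) = -40.93291°
λₘ = λ₁ + atan2(By, cos φ₁ + Bx) = -37.23381°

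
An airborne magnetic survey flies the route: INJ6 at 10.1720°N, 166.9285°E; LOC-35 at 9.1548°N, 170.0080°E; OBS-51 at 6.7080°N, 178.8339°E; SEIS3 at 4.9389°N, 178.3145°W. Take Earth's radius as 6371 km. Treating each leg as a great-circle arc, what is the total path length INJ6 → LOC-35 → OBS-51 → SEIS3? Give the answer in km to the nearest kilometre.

1737 km

INJ6→LOC-35: c = 0.055879 rad, d = 356.01 km
LOC-35→OBS-51: c = 0.158417 rad, d = 1009.27 km
OBS-51→SEIS3: c = 0.058350 rad, d = 371.75 km
Total = 356.01 + 1009.27 + 371.75 = 1737.03 km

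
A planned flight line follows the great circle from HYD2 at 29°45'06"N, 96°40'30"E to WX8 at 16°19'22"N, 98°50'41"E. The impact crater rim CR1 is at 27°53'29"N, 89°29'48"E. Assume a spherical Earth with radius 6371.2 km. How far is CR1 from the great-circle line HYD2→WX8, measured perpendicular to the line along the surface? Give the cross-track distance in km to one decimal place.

725.4 km

HYD2: φ = +29.75167°, λ = +96.67500°
WX8: φ = +16.32278°, λ = +98.84472°
CR1: φ = +27.89139°, λ = +89.49667°
δ₁₃ = central angle HYD2→CR1 = 0.114442 rad  (haversine)
θ₁₃ = bearing HYD2→CR1 = 255.275°,  θ₁₂ = bearing HYD2→WX8 = 171.095°
dₓₜ = R·arcsin(sin δ₁₃ · sin(θ₁₃ − θ₁₂)) = 6371.2·arcsin(0.11419·sin(84.180°)) = 725.360 km
|dₓₜ| = 725.360 km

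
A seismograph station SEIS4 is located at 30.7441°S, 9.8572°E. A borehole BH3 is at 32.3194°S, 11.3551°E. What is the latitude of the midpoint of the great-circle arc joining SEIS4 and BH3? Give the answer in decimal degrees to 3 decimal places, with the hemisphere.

31.534°S

Bx = cos φ₂ cos Δλ = 0.844792,  By = cos φ₂ sin Δλ = 0.022091
φₘ = atan2(sin φ₁ + sin φ₂, √((cos φ₁ + Bx)² + By²)) = -31.53393°
λₘ = λ₁ + atan2(By, cos φ₁ + Bx) = 10.59983°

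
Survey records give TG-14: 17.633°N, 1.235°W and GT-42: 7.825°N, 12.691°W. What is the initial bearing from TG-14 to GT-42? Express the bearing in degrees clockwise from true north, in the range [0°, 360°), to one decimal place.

Δλ = -11.4560°
y = sin Δλ · cos φ₂ = -0.196766
x = cos φ₁ sin φ₂ − sin φ₁ cos φ₂ cos Δλ = -0.164368
θ = atan2(y, x) = -129.8737° → 230.1263° (mod 360°)

230.1°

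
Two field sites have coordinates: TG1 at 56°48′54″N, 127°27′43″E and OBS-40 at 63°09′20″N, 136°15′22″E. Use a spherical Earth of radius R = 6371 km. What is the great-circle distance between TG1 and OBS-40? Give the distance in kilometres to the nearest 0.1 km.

TG1: φ = +56.81500°, λ = +127.46194°
OBS-40: φ = +63.15556°, λ = +136.25611°
Δφ = 6.3406°,  Δλ = 8.7942°
a = sin²(Δφ/2) + cos φ₁ cos φ₂ sin²(Δλ/2) = 0.004511
c = 2·arcsin(√a) = 0.134434 rad = 7.7025°
d = R·c = 6371 × 0.134434 = 856.5 km

856.5 km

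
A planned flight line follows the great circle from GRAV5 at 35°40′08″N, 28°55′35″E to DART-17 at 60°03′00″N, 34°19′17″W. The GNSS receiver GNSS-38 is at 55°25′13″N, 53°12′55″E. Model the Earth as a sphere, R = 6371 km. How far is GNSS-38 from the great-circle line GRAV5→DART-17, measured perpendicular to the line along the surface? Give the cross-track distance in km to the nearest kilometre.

GRAV5: φ = +35.66889°, λ = +28.92639°
DART-17: φ = +60.05000°, λ = -34.32139°
GNSS-38: φ = +55.42028°, λ = +53.21528°
δ₁₃ = central angle GRAV5→GNSS-38 = 0.450213 rad  (haversine)
θ₁₃ = bearing GRAV5→GNSS-38 = 32.445°,  θ₁₂ = bearing GRAV5→DART-17 = 322.110°
dₓₜ = R·arcsin(sin δ₁₃ · sin(θ₁₃ − θ₁₂)) = 6371·arcsin(0.43516·sin(-289.666°)) = 2689.888 km
|dₓₜ| = 2689.888 km

2690 km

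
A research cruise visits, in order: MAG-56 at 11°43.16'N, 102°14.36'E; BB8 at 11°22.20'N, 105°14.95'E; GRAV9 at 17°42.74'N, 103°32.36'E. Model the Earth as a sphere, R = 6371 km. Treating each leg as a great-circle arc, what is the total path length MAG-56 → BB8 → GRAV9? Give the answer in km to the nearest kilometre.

MAG-56: φ = +11.71933°, λ = +102.23933°
BB8: φ = +11.37000°, λ = +105.24917°
GRAV9: φ = +17.71233°, λ = +103.53933°
MAG-56→BB8: c = 0.051828 rad, d = 330.20 km
BB8→GRAV9: c = 0.114397 rad, d = 728.82 km
Total = 330.20 + 728.82 = 1059.02 km

1059 km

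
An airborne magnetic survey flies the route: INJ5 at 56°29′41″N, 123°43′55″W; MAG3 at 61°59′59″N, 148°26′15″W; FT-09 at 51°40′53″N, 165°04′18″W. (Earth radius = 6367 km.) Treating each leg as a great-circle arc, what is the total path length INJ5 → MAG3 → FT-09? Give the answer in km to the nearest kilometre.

3039 km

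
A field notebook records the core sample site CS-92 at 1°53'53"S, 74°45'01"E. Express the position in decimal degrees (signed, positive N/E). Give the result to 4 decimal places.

lat: 1.8981° S → -1.8981°
lon: 74.7503° E → +74.7503°

-1.8981°, +74.7503°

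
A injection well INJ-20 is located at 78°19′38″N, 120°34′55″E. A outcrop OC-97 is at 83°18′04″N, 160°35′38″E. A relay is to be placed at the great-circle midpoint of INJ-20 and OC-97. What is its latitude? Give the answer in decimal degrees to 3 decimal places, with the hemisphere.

81.319°N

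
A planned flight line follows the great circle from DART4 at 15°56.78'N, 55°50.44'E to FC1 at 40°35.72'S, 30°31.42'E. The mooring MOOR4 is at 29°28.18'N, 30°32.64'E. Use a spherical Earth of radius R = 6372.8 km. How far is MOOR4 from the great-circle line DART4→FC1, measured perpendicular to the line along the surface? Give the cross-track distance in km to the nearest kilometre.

DART4: φ = +15.94633°, λ = +55.84067°
FC1: φ = -40.59533°, λ = +30.52367°
MOOR4: φ = +29.46967°, λ = +30.54400°
δ₁₃ = central angle DART4→MOOR4 = 0.469042 rad  (haversine)
θ₁₃ = bearing DART4→MOOR4 = 304.615°,  θ₁₂ = bearing DART4→FC1 = 201.741°
dₓₜ = R·arcsin(sin δ₁₃ · sin(θ₁₃ − θ₁₂)) = 6372.8·arcsin(0.45203·sin(102.873°)) = 2908.196 km
|dₓₜ| = 2908.196 km

2908 km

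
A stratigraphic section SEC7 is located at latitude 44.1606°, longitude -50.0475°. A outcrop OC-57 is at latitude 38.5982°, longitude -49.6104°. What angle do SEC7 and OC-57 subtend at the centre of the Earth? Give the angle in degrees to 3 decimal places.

5.572°

Δφ = -5.5624°,  Δλ = 0.4371°
a = sin²(Δφ/2) + cos φ₁ cos φ₂ sin²(Δλ/2) = 0.002363
c = 2·arcsin(√a) = 0.097250 rad = 5.5720°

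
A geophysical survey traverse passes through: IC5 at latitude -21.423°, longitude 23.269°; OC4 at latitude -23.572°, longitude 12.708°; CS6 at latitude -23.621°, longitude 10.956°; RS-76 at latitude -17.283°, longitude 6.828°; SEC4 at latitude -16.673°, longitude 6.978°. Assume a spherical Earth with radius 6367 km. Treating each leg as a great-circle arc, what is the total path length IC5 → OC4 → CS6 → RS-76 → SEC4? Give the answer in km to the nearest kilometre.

IC5→OC4: c = 0.174329 rad, d = 1109.95 km
OC4→CS6: c = 0.028034 rad, d = 178.49 km
CS6→RS-76: c = 0.129564 rad, d = 824.93 km
RS-76→SEC4: c = 0.010937 rad, d = 69.64 km
Total = 1109.95 + 178.49 + 824.93 + 69.64 = 2183.01 km

2183 km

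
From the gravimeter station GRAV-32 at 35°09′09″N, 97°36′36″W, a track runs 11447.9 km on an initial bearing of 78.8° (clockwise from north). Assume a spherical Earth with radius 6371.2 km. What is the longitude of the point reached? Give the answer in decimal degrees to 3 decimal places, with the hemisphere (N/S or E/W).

GRAV-32: φ = +35.15250°, λ = -97.61000°
δ = d/R = 11447.9/6371.2 = 1.796820 rad
φ₂ = arcsin(sin φ₁ cos δ + cos φ₁ sin δ cos θ)
   = arcsin(0.57575·-0.22410 + 0.81762·0.97457·0.19423) = 1.47507°
λ₂ = λ₁ + atan2(sin θ sin δ cos φ₁, cos δ − sin φ₁ sin φ₂) = 9.38669°

9.387°E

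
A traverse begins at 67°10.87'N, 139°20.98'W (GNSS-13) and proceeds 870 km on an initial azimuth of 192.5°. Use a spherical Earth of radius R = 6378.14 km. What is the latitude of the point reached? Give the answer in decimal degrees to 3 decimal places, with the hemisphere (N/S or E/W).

GNSS-13: φ = +67.18117°, λ = -139.34967°
δ = d/R = 870/6378.14 = 0.136403 rad
φ₂ = arcsin(sin φ₁ cos δ + cos φ₁ sin δ cos θ)
   = arcsin(0.92174·0.99071 + 0.38782·0.13598·-0.97630) = 59.50668°
λ₂ = λ₁ + atan2(sin θ sin δ cos φ₁, cos δ − sin φ₁ sin φ₂) = -142.67471°

59.507°N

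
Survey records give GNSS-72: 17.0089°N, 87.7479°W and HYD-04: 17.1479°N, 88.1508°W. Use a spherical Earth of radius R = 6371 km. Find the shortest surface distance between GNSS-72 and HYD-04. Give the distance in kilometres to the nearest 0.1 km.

45.5 km

Δφ = 0.1390°,  Δλ = -0.4029°
a = sin²(Δφ/2) + cos φ₁ cos φ₂ sin²(Δλ/2) = 0.000013
c = 2·arcsin(√a) = 0.007146 rad = 0.4094°
d = R·c = 6371 × 0.007146 = 45.5 km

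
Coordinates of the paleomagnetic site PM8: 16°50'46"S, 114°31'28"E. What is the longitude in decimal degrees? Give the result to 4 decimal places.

114° + 31′/60 + 28″/3600 = 114 + 0.51667 + 0.00778 = 114.5244°

114.5244°E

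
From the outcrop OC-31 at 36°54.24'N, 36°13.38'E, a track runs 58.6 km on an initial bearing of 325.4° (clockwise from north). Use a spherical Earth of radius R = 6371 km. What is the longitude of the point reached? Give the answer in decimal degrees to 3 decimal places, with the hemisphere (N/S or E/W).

35.847°E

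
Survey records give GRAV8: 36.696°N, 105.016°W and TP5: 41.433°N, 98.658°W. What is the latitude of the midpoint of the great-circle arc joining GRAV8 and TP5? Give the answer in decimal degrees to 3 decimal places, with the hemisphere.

Bx = cos φ₂ cos Δλ = 0.745119,  By = cos φ₂ sin Δλ = 0.083025
φₘ = atan2(sin φ₁ + sin φ₂, √((cos φ₁ + Bx)² + By²)) = 39.10763°
λₘ = λ₁ + atan2(By, cos φ₁ + Bx) = -101.94383°

39.108°N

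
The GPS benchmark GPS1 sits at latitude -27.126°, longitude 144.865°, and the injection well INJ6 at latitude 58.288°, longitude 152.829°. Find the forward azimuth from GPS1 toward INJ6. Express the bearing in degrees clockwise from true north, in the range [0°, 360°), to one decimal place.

Δλ = 7.9640°
y = sin Δλ · cos φ₂ = 0.072829
x = cos φ₁ sin φ₂ − sin φ₁ cos φ₂ cos Δλ = 0.994487
θ = atan2(y, x) = 4.1885° → 4.1885° (mod 360°)

4.2°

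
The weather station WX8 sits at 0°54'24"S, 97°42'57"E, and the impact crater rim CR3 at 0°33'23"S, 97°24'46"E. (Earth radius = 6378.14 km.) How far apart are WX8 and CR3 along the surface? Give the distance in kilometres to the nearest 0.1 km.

WX8: φ = -0.90667°, λ = +97.71583°
CR3: φ = -0.55639°, λ = +97.41278°
Δφ = 0.3503°,  Δλ = -0.3031°
a = sin²(Δφ/2) + cos φ₁ cos φ₂ sin²(Δλ/2) = 0.000016
c = 2·arcsin(√a) = 0.008084 rad = 0.4632°
d = R·c = 6378.14 × 0.008084 = 51.6 km

51.6 km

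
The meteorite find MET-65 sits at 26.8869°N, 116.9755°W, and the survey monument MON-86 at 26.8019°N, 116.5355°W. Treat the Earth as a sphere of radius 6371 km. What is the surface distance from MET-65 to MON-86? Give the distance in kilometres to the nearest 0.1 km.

Δφ = -0.0850°,  Δλ = 0.4400°
a = sin²(Δφ/2) + cos φ₁ cos φ₂ sin²(Δλ/2) = 0.000012
c = 2·arcsin(√a) = 0.007011 rad = 0.4017°
d = R·c = 6371 × 0.007011 = 44.7 km

44.7 km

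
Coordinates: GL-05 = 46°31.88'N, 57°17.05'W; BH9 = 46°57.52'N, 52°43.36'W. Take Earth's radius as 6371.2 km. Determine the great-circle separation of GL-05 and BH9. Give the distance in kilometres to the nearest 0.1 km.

GL-05: φ = +46.53133°, λ = -57.28417°
BH9: φ = +46.95867°, λ = -52.72267°
Δφ = 0.4273°,  Δλ = 4.5615°
a = sin²(Δφ/2) + cos φ₁ cos φ₂ sin²(Δλ/2) = 0.000758
c = 2·arcsin(√a) = 0.055054 rad = 3.1544°
d = R·c = 6371.2 × 0.055054 = 350.8 km

350.8 km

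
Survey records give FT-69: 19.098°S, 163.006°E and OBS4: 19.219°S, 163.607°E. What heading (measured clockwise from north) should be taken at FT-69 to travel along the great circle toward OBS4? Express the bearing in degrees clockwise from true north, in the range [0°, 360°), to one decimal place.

Δλ = 0.6010°
y = sin Δλ · cos φ₂ = 0.009905
x = cos φ₁ sin φ₂ − sin φ₁ cos φ₂ cos Δλ = -0.002129
θ = atan2(y, x) = 102.1303° → 102.1303° (mod 360°)

102.1°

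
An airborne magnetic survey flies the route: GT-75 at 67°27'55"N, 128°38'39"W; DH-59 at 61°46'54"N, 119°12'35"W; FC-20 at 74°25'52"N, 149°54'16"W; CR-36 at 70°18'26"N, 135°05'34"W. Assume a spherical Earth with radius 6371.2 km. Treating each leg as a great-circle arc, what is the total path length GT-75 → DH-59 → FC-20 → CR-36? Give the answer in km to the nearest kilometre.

3302 km

GT-75: φ = +67.46528°, λ = -128.64417°
DH-59: φ = +61.78167°, λ = -119.20972°
FC-20: φ = +74.43111°, λ = -149.90444°
CR-36: φ = +70.30722°, λ = -135.09278°
GT-75→DH-59: c = 0.121460 rad, d = 773.84 km
DH-59→FC-20: c = 0.291031 rad, d = 1854.22 km
FC-20→CR-36: c = 0.105827 rad, d = 674.24 km
Total = 773.84 + 1854.22 + 674.24 = 3302.31 km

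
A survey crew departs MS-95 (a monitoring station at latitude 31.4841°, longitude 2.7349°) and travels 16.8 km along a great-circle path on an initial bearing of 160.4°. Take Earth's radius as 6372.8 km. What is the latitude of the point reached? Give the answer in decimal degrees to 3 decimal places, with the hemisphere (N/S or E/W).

31.342°N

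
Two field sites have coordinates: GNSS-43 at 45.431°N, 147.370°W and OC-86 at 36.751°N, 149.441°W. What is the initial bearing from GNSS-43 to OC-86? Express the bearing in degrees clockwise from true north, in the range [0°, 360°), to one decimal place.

Δλ = -2.0710°
y = sin Δλ · cos φ₂ = -0.028955
x = cos φ₁ sin φ₂ − sin φ₁ cos φ₂ cos Δλ = -0.150543
θ = atan2(y, x) = -169.1128° → 190.8872° (mod 360°)

190.9°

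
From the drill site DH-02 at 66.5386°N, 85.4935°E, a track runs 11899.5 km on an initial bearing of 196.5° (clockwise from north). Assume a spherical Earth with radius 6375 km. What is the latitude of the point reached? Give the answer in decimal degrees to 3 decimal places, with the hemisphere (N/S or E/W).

39.239°S

δ = d/R = 11899.5/6375 = 1.866588 rad
φ₂ = arcsin(sin φ₁ cos δ + cos φ₁ sin δ cos θ)
   = arcsin(0.91733·-0.29150 + 0.39813·0.95657·-0.95882) = -39.23901°
λ₂ = λ₁ + atan2(sin θ sin δ cos φ₁, cos δ − sin φ₁ sin φ₂) = 64.95871°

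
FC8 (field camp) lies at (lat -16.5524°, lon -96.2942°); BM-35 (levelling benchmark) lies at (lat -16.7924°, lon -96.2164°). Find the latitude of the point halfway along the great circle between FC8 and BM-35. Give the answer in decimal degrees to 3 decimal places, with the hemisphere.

Bx = cos φ₂ cos Δλ = 0.957357,  By = cos φ₂ sin Δλ = 0.001300
φₘ = atan2(sin φ₁ + sin φ₂, √((cos φ₁ + Bx)² + By²)) = -16.67240°
λₘ = λ₁ + atan2(By, cos φ₁ + Bx) = -96.25532°

16.672°S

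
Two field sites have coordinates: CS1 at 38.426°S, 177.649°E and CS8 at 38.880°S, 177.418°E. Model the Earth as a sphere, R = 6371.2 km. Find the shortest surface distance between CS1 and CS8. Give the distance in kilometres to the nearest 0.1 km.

54.3 km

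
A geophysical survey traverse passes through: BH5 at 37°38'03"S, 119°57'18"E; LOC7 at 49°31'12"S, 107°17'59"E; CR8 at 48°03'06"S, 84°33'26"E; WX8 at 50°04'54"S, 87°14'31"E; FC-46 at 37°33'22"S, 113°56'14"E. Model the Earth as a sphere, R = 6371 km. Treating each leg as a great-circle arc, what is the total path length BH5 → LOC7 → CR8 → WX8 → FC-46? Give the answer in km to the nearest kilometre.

BH5: φ = -37.63417°, λ = +119.95500°
LOC7: φ = -49.52000°, λ = +107.29972°
CR8: φ = -48.05167°, λ = +84.55722°
WX8: φ = -50.08167°, λ = +87.24194°
FC-46: φ = -37.55611°, λ = +113.93722°
BH5→LOC7: c = 0.261241 rad, d = 1664.37 km
LOC7→CR8: c = 0.261774 rad, d = 1667.76 km
CR8→WX8: c = 0.046874 rad, d = 298.64 km
WX8→FC-46: c = 0.397645 rad, d = 2533.40 km
Total = 1664.37 + 1667.76 + 298.64 + 2533.40 = 6164.16 km

6164 km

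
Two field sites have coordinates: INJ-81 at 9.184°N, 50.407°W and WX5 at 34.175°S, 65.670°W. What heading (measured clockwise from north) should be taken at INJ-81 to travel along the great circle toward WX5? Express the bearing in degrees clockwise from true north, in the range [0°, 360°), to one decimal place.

197.7°

Δλ = -15.2630°
y = sin Δλ · cos φ₂ = -0.217794
x = cos φ₁ sin φ₂ − sin φ₁ cos φ₂ cos Δλ = -0.681910
θ = atan2(y, x) = -162.2872° → 197.7128° (mod 360°)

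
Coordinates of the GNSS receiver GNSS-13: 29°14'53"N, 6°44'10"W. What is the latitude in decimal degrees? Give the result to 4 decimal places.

29.2481°N

29° + 14′/60 + 53″/3600 = 29 + 0.23333 + 0.01472 = 29.2481°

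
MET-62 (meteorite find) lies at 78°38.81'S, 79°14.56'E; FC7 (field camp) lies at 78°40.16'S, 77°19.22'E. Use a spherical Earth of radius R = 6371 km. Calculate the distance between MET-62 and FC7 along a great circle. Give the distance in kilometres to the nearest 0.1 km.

42.1 km

MET-62: φ = -78.64683°, λ = +79.24267°
FC7: φ = -78.66933°, λ = +77.32033°
Δφ = -0.0225°,  Δλ = -1.9223°
a = sin²(Δφ/2) + cos φ₁ cos φ₂ sin²(Δλ/2) = 0.000011
c = 2·arcsin(√a) = 0.006610 rad = 0.3787°
d = R·c = 6371 × 0.006610 = 42.1 km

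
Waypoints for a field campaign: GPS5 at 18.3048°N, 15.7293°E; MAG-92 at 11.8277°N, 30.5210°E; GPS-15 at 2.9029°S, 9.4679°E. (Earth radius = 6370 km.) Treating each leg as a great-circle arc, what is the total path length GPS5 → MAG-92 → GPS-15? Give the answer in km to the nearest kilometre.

GPS5→MAG-92: c = 0.273534 rad, d = 1742.41 km
MAG-92→GPS-15: c = 0.446692 rad, d = 2845.43 km
Total = 1742.41 + 2845.43 = 4587.84 km

4588 km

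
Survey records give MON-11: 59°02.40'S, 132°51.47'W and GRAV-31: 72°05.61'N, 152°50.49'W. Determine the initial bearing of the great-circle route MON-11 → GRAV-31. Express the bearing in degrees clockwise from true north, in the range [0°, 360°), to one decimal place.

351.9°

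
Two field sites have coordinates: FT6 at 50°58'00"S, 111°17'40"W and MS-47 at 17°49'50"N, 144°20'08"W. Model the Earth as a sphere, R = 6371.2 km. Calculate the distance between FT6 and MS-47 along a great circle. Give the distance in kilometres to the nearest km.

8301 km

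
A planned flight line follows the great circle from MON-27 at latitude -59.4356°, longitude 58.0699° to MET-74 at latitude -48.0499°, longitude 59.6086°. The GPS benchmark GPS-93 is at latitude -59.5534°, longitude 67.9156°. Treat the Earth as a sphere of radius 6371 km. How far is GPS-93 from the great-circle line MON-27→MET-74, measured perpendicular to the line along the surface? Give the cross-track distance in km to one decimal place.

δ₁₃ = central angle MON-27→GPS-93 = 0.087174 rad  (haversine)
θ₁₃ = bearing MON-27→GPS-93 = 95.591°,  θ₁₂ = bearing MON-27→MET-74 = 5.201°
dₓₜ = R·arcsin(sin δ₁₃ · sin(θ₁₃ − θ₁₂)) = 6371·arcsin(0.08706·sin(90.390°)) = 555.372 km
|dₓₜ| = 555.372 km

555.4 km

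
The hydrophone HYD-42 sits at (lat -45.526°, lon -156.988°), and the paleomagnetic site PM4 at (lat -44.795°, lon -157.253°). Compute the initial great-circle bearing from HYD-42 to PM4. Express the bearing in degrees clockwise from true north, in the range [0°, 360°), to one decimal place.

Δλ = -0.2650°
y = sin Δλ · cos φ₂ = -0.003282
x = cos φ₁ sin φ₂ − sin φ₁ cos φ₂ cos Δλ = 0.012753
θ = atan2(y, x) = -14.4329° → 345.5671° (mod 360°)

345.6°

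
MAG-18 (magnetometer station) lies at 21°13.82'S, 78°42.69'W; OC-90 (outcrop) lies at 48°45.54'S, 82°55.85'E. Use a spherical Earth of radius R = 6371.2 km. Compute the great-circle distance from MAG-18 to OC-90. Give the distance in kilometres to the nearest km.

12022 km

MAG-18: φ = -21.23033°, λ = -78.71150°
OC-90: φ = -48.75900°, λ = +82.93083°
Δφ = -27.5287°,  Δλ = 161.6423°
a = sin²(Δφ/2) + cos φ₁ cos φ₂ sin²(Δλ/2) = 0.655462
c = 2·arcsin(√a) = 1.886961 rad = 108.1149°
d = R·c = 6371.2 × 1.886961 = 12022.2 km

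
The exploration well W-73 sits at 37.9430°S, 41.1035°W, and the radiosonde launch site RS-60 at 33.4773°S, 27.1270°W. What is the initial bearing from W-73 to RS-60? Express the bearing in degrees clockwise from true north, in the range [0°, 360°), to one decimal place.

Δλ = 13.9765°
y = sin Δλ · cos φ₂ = 0.201456
x = cos φ₁ sin φ₂ − sin φ₁ cos φ₂ cos Δλ = 0.062679
θ = atan2(y, x) = 72.7176° → 72.7176° (mod 360°)

72.7°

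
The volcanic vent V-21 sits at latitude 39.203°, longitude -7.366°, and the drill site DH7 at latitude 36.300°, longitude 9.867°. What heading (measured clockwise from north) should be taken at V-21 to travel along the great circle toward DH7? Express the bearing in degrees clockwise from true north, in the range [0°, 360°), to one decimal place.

96.6°

Δλ = 17.2330°
y = sin Δλ · cos φ₂ = 0.238763
x = cos φ₁ sin φ₂ − sin φ₁ cos φ₂ cos Δλ = -0.027777
θ = atan2(y, x) = 96.6358° → 96.6358° (mod 360°)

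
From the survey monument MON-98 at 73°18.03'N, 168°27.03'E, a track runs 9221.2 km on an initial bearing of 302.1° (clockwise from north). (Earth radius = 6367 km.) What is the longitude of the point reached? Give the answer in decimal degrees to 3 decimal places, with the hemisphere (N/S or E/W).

MON-98: φ = +73.30050°, λ = +168.45050°
δ = d/R = 9221.2/6367 = 1.448280 rad
φ₂ = arcsin(sin φ₁ cos δ + cos φ₁ sin δ cos θ)
   = arcsin(0.95783·0.12221 + 0.28735·0.99250·0.53140) = 15.58155°
λ₂ = λ₁ + atan2(sin θ sin δ cos φ₁, cos δ − sin φ₁ sin φ₂) = 49.24205°

49.242°E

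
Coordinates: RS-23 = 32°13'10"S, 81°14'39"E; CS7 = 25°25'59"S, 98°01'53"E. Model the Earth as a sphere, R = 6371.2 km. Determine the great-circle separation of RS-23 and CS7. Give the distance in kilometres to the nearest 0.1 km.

RS-23: φ = -32.21944°, λ = +81.24417°
CS7: φ = -25.43306°, λ = +98.03139°
Δφ = 6.7864°,  Δλ = 16.7872°
a = sin²(Δφ/2) + cos φ₁ cos φ₂ sin²(Δλ/2) = 0.019783
c = 2·arcsin(√a) = 0.282240 rad = 16.1712°
d = R·c = 6371.2 × 0.282240 = 1798.2 km

1798.2 km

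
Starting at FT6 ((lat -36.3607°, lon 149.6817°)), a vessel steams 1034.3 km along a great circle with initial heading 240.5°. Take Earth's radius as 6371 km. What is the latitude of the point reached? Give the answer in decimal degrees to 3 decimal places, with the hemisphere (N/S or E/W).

δ = d/R = 1034.3/6371 = 0.162345 rad
φ₂ = arcsin(sin φ₁ cos δ + cos φ₁ sin δ cos θ)
   = arcsin(-0.59287·0.98685 + 0.80530·0.16163·-0.49242) = -40.47878°
λ₂ = λ₁ + atan2(sin θ sin δ cos φ₁, cos δ − sin φ₁ sin φ₂) = 139.02375°

40.479°S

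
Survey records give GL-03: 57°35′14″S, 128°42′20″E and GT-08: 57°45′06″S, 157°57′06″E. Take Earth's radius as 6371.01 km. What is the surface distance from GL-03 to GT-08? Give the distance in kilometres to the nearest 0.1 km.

GL-03: φ = -57.58722°, λ = +128.70556°
GT-08: φ = -57.75167°, λ = +157.95167°
Δφ = -0.1644°,  Δλ = 29.2461°
a = sin²(Δφ/2) + cos φ₁ cos φ₂ sin²(Δλ/2) = 0.018231
c = 2·arcsin(√a) = 0.270873 rad = 15.5199°
d = R·c = 6371.01 × 0.270873 = 1725.7 km

1725.7 km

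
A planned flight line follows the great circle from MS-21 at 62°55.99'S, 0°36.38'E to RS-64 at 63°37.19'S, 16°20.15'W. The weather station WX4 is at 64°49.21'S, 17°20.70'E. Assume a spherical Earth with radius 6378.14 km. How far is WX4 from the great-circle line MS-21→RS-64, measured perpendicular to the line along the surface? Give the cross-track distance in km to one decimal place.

MS-21: φ = -62.93317°, λ = +0.60633°
RS-64: φ = -63.61983°, λ = -16.33583°
WX4: φ = -64.82017°, λ = +17.34500°
δ₁₃ = central angle MS-21→WX4 = 0.132349 rad  (haversine)
θ₁₃ = bearing MS-21→WX4 = 111.788°,  θ₁₂ = bearing MS-21→RS-64 = 257.310°
dₓₜ = R·arcsin(sin δ₁₃ · sin(θ₁₃ − θ₁₂)) = 6378.14·arcsin(0.13196·sin(-145.522°)) = -476.914 km
|dₓₜ| = 476.914 km

476.9 km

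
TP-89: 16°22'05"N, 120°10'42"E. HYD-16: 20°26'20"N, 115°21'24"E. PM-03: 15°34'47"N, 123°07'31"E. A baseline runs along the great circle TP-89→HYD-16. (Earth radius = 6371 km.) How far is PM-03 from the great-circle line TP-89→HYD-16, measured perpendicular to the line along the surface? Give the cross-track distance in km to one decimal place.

149.7 km

TP-89: φ = +16.36806°, λ = +120.17833°
HYD-16: φ = +20.43889°, λ = +115.35667°
PM-03: φ = +15.57972°, λ = +123.12528°
δ₁₃ = central angle TP-89→PM-03 = 0.051326 rad  (haversine)
θ₁₃ = bearing TP-89→PM-03 = 105.140°,  θ₁₂ = bearing TP-89→HYD-16 = 312.401°
dₓₜ = R·arcsin(sin δ₁₃ · sin(θ₁₃ − θ₁₂)) = 6371·arcsin(0.05130·sin(-207.261°)) = 149.727 km
|dₓₜ| = 149.727 km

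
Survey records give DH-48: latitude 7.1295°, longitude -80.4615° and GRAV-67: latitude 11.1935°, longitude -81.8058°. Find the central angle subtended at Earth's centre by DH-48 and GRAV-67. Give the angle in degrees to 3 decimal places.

4.275°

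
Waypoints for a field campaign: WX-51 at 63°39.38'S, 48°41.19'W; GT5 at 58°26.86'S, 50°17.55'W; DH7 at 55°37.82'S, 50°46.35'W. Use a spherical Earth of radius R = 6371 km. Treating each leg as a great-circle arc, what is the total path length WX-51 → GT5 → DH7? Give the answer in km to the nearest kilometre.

900 km

WX-51: φ = -63.65633°, λ = -48.68650°
GT5: φ = -58.44767°, λ = -50.29250°
DH7: φ = -55.63033°, λ = -50.77250°
WX-51→GT5: c = 0.091908 rad, d = 585.54 km
GT5→DH7: c = 0.049382 rad, d = 314.61 km
Total = 585.54 + 314.61 = 900.16 km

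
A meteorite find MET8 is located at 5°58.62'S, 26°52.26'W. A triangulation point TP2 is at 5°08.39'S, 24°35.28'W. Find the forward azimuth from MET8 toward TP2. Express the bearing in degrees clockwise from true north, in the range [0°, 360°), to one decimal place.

69.9°

MET8: φ = -5.97700°, λ = -26.87100°
TP2: φ = -5.13983°, λ = -24.58800°
Δλ = 2.2830°
y = sin Δλ · cos φ₂ = 0.039675
x = cos φ₁ sin φ₂ − sin φ₁ cos φ₂ cos Δλ = 0.014528
θ = atan2(y, x) = 69.8880° → 69.8880° (mod 360°)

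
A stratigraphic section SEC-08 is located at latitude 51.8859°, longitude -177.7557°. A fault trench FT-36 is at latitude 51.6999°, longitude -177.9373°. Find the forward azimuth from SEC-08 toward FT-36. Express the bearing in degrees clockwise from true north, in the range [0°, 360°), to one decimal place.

211.2°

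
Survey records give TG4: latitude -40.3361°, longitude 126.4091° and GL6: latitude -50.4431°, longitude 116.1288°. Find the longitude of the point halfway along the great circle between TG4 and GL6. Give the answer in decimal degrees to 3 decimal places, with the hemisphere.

121.731°E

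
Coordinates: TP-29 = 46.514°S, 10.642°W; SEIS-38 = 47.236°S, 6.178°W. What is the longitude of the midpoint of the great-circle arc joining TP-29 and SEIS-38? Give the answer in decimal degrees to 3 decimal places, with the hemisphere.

8.425°W

Bx = cos φ₂ cos Δλ = 0.676920,  By = cos φ₂ sin Δλ = 0.052847
φₘ = atan2(sin φ₁ + sin φ₂, √((cos φ₁ + Bx)² + By²)) = -46.89669°
λₘ = λ₁ + atan2(By, cos φ₁ + Bx) = -8.42502°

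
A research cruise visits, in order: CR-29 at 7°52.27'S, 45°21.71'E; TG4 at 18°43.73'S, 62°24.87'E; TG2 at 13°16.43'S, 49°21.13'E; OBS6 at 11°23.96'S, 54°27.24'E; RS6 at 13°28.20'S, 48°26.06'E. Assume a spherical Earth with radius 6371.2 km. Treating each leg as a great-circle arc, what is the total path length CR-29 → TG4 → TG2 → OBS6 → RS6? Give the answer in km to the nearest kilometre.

5009 km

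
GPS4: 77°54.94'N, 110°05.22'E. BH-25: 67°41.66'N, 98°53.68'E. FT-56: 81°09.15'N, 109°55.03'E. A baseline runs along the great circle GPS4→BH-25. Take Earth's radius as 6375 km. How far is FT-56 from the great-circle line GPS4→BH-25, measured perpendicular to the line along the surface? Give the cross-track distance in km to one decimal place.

145.5 km

GPS4: φ = +77.91567°, λ = +110.08700°
BH-25: φ = +67.69433°, λ = +98.89467°
FT-56: φ = +81.15250°, λ = +109.91717°
δ₁₃ = central angle GPS4→FT-56 = 0.056496 rad  (haversine)
θ₁₃ = bearing GPS4→FT-56 = 359.537°,  θ₁₂ = bearing GPS4→BH-25 = 203.382°
dₓₜ = R·arcsin(sin δ₁₃ · sin(θ₁₃ − θ₁₂)) = 6375·arcsin(0.05647·sin(156.156°)) = 145.532 km
|dₓₜ| = 145.532 km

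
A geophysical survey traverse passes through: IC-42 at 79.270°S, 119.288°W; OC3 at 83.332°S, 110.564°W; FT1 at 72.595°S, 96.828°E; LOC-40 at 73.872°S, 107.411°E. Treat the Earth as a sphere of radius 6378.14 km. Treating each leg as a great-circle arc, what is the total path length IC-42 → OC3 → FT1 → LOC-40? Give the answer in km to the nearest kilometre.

IC-42→OC3: c = 0.074343 rad, d = 474.17 km
OC3→FT1: c = 0.410502 rad, d = 2618.24 km
FT1→LOC-40: c = 0.057658 rad, d = 367.75 km
Total = 474.17 + 2618.24 + 367.75 = 3460.15 km

3460 km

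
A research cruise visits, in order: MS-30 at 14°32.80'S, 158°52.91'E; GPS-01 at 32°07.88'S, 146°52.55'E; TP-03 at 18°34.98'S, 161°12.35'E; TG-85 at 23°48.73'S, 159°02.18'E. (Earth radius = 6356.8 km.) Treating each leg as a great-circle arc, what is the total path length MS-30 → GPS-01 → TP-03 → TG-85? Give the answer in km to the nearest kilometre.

4995 km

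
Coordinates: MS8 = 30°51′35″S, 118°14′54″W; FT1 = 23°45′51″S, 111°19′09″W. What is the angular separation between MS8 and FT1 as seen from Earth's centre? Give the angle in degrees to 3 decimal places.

9.389°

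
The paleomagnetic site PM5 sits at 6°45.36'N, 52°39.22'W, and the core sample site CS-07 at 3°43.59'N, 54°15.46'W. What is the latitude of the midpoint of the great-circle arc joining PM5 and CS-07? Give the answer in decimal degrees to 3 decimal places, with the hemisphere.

5.242°N

PM5: φ = +6.75600°, λ = -52.65367°
CS-07: φ = +3.72650°, λ = -54.25767°
Bx = cos φ₂ cos Δλ = 0.997495,  By = cos φ₂ sin Δλ = -0.027932
φₘ = atan2(sin φ₁ + sin φ₂, √((cos φ₁ + Bx)² + By²)) = 5.24176°
λₘ = λ₁ + atan2(By, cos φ₁ + Bx) = -53.45761°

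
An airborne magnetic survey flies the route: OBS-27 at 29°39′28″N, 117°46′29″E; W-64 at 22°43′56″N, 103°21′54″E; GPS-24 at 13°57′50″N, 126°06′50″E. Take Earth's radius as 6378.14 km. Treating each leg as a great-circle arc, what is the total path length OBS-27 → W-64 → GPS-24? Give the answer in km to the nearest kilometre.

4221 km

OBS-27: φ = +29.65778°, λ = +117.77472°
W-64: φ = +22.73222°, λ = +103.36500°
GPS-24: φ = +13.96389°, λ = +126.11389°
OBS-27→W-64: c = 0.255688 rad, d = 1630.82 km
W-64→GPS-24: c = 0.406060 rad, d = 2589.91 km
Total = 1630.82 + 2589.91 = 4220.72 km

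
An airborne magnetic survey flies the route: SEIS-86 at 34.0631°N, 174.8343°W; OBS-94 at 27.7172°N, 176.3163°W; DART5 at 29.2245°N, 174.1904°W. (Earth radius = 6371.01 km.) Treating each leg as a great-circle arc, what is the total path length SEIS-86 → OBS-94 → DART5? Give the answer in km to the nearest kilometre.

987 km

SEIS-86→OBS-94: c = 0.112955 rad, d = 719.63 km
OBS-94→DART5: c = 0.041902 rad, d = 266.96 km
Total = 719.63 + 266.96 = 986.59 km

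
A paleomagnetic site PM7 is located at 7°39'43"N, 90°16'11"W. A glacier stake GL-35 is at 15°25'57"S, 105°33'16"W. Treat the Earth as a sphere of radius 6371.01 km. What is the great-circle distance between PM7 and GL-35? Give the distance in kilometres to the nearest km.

3071 km

PM7: φ = +7.66194°, λ = -90.26972°
GL-35: φ = -15.43250°, λ = -105.55444°
Δφ = -23.0944°,  Δλ = -15.2847°
a = sin²(Δφ/2) + cos φ₁ cos φ₂ sin²(Δλ/2) = 0.056966
c = 2·arcsin(√a) = 0.482005 rad = 27.6169°
d = R·c = 6371.01 × 0.482005 = 3070.9 km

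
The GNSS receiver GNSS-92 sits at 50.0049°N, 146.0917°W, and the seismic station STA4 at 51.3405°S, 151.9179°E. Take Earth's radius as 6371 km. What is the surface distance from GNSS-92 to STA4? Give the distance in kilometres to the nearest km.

12697 km

Δφ = -101.3454°,  Δλ = -61.9904°
a = sin²(Δφ/2) + cos φ₁ cos φ₂ sin²(Δλ/2) = 0.704836
c = 2·arcsin(√a) = 1.992891 rad = 114.1842°
d = R·c = 6371 × 1.992891 = 12696.7 km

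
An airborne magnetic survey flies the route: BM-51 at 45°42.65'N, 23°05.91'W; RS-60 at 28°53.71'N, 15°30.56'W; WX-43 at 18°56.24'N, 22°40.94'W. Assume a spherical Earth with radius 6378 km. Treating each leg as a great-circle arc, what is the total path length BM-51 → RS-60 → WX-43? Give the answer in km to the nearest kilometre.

BM-51: φ = +45.71083°, λ = -23.09850°
RS-60: φ = +28.89517°, λ = -15.50933°
WX-43: φ = +18.93733°, λ = -22.68233°
BM-51→RS-60: c = 0.311466 rad, d = 1986.53 km
RS-60→WX-43: c = 0.207960 rad, d = 1326.37 km
Total = 1986.53 + 1326.37 = 3312.90 km

3313 km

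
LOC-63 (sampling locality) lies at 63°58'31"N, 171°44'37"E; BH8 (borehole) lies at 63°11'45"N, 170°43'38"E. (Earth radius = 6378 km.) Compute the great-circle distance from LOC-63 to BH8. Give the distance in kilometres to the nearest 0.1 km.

LOC-63: φ = +63.97528°, λ = +171.74361°
BH8: φ = +63.19583°, λ = +170.72722°
Δφ = -0.7794°,  Δλ = -1.0164°
a = sin²(Δφ/2) + cos φ₁ cos φ₂ sin²(Δλ/2) = 0.000062
c = 2·arcsin(√a) = 0.015727 rad = 0.9011°
d = R·c = 6378 × 0.015727 = 100.3 km

100.3 km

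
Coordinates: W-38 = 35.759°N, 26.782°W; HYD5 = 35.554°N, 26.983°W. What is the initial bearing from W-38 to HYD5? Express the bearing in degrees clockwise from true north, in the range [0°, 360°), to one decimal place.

Δλ = -0.2010°
y = sin Δλ · cos φ₂ = -0.002854
x = cos φ₁ sin φ₂ − sin φ₁ cos φ₂ cos Δλ = -0.003575
θ = atan2(y, x) = -141.3980° → 218.6020° (mod 360°)

218.6°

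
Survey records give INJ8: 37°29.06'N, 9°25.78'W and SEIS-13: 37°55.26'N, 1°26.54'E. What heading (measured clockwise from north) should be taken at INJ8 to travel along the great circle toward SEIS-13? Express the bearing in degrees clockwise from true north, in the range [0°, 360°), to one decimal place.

INJ8: φ = +37.48433°, λ = -9.42967°
SEIS-13: φ = +37.92100°, λ = +1.44233°
Δλ = 10.8720°
y = sin Δλ · cos φ₂ = 0.148791
x = cos φ₁ sin φ₂ − sin φ₁ cos φ₂ cos Δλ = 0.016238
θ = atan2(y, x) = 83.7719° → 83.7719° (mod 360°)

83.8°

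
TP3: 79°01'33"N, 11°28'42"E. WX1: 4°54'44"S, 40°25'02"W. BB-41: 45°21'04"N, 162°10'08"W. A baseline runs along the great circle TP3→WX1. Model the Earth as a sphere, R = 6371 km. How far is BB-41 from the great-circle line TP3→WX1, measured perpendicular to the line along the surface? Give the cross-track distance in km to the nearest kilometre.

4872 km

TP3: φ = +79.02583°, λ = +11.47833°
WX1: φ = -4.91222°, λ = -40.41722°
BB-41: φ = +45.35111°, λ = -162.16889°
δ₁₃ = central angle TP3→BB-41 = 0.969810 rad  (haversine)
θ₁₃ = bearing TP3→BB-41 = 354.590°,  θ₁₂ = bearing TP3→WX1 = 231.667°
dₓₜ = R·arcsin(sin δ₁₃ · sin(θ₁₃ − θ₁₂)) = 6371·arcsin(0.82478·sin(122.923°)) = 4871.922 km
|dₓₜ| = 4871.922 km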